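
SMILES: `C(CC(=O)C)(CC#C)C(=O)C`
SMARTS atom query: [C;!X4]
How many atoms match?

The query [C;!X4] means: aliphatic carbon that does not have four total connections.
Check the 11 heavy atoms by environment: 5× C (X4) → no; 2× C (X3) → match; 2× O (X1) → no; 2× C (X2) → match.
Summing the matching environments: 2 + 2 = 4 matching atoms.

4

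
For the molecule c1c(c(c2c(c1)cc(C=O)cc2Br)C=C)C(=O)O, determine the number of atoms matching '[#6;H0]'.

7

The query [#6;H0] means: any carbon with no attached hydrogen.
Check the 18 heavy atoms by environment: 6× c (aromatic, H0) → match; 4× c (aromatic, H1) → no; 1× C (H0) → match; 2× O (H0) → no; 1× O (H1) → no; 2× C (H1) → no; 1× C (H2) → no; 1× Br (H0) → no.
Summing the matching environments: 6 + 1 = 7 matching atoms.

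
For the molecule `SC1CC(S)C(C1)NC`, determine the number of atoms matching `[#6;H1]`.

3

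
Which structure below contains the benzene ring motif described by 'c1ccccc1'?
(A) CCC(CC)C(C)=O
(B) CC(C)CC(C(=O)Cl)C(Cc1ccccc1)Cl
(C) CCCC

c1ccccc1 describes six aromatic carbons in a ring (a benzene ring).
(A) has a methyl group (-CH3) but no six-membered all-carbon aromatic ring is present.
(B) contains a phenyl ring, which satisfies every atom and bond constraint.
(C) has a methyl group (-CH3) but no six-membered all-carbon aromatic ring is present.
So the answer is (B).

B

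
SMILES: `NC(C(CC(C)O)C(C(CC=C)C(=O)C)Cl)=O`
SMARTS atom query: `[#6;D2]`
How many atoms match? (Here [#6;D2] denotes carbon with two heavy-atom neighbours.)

The query [#6;D2] means: any carbon bonded to exactly two heavy atoms.
Check the 17 heavy atoms by environment: 3× C (D1) → no; 6× C (D3) → no; 3× C (D2) → match; 3× O (D1) → no; 1× N (D1) → no; 1× Cl (D1) → no.
That gives 3 matching atoms.

3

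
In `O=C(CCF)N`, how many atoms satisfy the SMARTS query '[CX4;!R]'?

2

The query [CX4;!R] means: aliphatic carbon with four total connections, not in a ring.
Check the 6 heavy atoms by environment: 2× C (X4, acyclic) → match; 1× C (X3, acyclic) → no; 1× O (X1, acyclic) → no; 1× N (X3, acyclic) → no; 1× F (X1, acyclic) → no.
That gives 2 matching atoms.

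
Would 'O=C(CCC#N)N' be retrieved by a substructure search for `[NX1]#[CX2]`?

Yes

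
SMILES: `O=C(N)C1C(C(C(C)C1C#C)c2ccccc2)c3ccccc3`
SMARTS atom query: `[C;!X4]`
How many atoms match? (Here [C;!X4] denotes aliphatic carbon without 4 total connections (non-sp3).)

3

Check the 23 heavy atoms by environment: 6× C (X4) → no; 2× C (X2) → match; 1× C (X3) → match; 1× O (X1) → no; 1× N (X3) → no; 12× c (aromatic, X3) → no.
Summing the matching environments: 2 + 1 = 3 matching atoms.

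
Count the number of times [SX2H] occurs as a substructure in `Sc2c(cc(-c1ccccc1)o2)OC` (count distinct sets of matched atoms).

1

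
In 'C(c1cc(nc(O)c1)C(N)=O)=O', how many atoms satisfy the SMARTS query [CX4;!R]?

0

The query [CX4;!R] means: aliphatic carbon with four total connections, not in a ring.
Check the 12 heavy atoms by environment: 1× n (aromatic, X2, in 6-ring) → no; 5× c (aromatic, X3, in 6-ring) → no; 2× C (X3, acyclic) → no; 2× O (X1, acyclic) → no; 1× O (X2, acyclic) → no; 1× N (X3, acyclic) → no.
No environment satisfies the query, so 0 matching atoms.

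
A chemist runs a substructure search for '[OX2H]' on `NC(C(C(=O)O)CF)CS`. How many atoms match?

Check the 10 heavy atoms by environment: 2× C (H2, X4) → no; 2× C (H1, X4) → no; 1× N (H2, X3) → no; 1× C (H0, X3) → no; 1× O (H0, X1) → no; 1× O (H1, X2) → match; 1× F (H0, X1) → no; 1× S (H1, X2) → no.
That gives 1 matching atom.

1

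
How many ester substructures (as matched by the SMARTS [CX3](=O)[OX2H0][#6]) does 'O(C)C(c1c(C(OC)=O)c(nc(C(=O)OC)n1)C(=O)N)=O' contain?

3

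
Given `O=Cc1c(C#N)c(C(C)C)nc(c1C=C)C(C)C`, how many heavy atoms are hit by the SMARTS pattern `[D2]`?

4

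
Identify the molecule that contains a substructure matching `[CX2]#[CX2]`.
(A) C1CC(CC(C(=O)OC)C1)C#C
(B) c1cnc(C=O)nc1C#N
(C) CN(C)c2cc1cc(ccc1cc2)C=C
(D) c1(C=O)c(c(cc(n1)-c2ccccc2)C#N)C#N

A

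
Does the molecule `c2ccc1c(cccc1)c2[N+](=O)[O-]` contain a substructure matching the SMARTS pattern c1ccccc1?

The pattern c1ccccc1 describes six aromatic carbons in a ring — a benzene ring.
The required atom environment is present in the molecule, so the pattern matches.

Yes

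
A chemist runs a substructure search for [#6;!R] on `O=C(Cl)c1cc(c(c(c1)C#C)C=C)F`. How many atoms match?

Check the 14 heavy atoms by environment: 6× c (aromatic, in 6-ring) → no; 5× C (acyclic) → match; 1× O (acyclic) → no; 1× Cl (acyclic) → no; 1× F (acyclic) → no.
That gives 5 matching atoms.

5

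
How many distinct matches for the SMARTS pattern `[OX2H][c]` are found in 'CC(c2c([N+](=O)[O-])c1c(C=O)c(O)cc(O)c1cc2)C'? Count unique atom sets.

2

[OX2H][c] is the SMARTS for a phenol: a hydroxyl oxygen attached to an aromatic carbon.
The molecule carries 2 separate instances of a hydroxyl group (-OH) meeting every constraint; each maps to a distinct set of atoms, giving 2 matches.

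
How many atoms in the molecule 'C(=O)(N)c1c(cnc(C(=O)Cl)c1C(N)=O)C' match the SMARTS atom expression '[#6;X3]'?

8

The query [#6;X3] means: any carbon (aromatic or not) with three total connections.
Check the 16 heavy atoms by environment: 1× n (aromatic, X2) → no; 5× c (aromatic, X3) → match; 1× C (X4) → no; 3× C (X3) → match; 3× O (X1) → no; 2× N (X3) → no; 1× Cl (X1) → no.
Summing the matching environments: 5 + 3 = 8 matching atoms.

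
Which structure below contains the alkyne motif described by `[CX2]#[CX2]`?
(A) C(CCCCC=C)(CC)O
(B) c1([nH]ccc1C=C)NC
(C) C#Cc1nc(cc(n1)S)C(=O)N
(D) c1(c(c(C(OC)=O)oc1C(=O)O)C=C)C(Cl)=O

C

[CX2]#[CX2] describes a carbon-carbon triple bond (an alkyne).
(A) has a vinyl group (-CH=CH2) but the C=C is a double bond; both carbons are CX3, not CX2.
(B) has a vinyl group (-CH=CH2) but the C=C is a double bond; both carbons are CX3, not CX2.
(C) contains an ethynyl group (-C#CH), which satisfies every atom and bond constraint.
(D) has a vinyl group (-CH=CH2) but the C=C is a double bond; both carbons are CX3, not CX2.
So the answer is (C).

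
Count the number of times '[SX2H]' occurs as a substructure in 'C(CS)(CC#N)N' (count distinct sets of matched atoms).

1

[SX2H] is the SMARTS for a thiol: an aliphatic sulfur with two connections, one being H.
Exactly one fragment in the molecule meets all constraints, giving 1 match.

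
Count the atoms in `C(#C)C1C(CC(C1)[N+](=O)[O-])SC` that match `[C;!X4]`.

2

Check the 12 heavy atoms by environment: 6× C (X4) → no; 1× N (charge +1, X3) → no; 1× O (charge -1, X1) → no; 1× O (X1) → no; 1× S (X2) → no; 2× C (X2) → match.
That gives 2 matching atoms.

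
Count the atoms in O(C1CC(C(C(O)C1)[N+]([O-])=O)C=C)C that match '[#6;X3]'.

2

The query [#6;X3] means: any carbon (aromatic or not) with three total connections.
Check the 14 heavy atoms by environment: 7× C (X4) → no; 2× O (X2) → no; 1× N (charge +1, X3) → no; 1× O (charge -1, X1) → no; 1× O (X1) → no; 2× C (X3) → match.
That gives 2 matching atoms.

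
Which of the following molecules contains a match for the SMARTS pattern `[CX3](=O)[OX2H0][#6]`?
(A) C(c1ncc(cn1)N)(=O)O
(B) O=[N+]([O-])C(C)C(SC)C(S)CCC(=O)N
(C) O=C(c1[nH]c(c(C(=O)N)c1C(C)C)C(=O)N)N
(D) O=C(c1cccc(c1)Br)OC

[CX3](=O)[OX2H0][#6] describes a carbonyl carbon bonded to an oxygen that is itself bonded to carbon (no H on that O) (an ester).
(A) has a carboxylic acid group (-C(=O)OH) but the singly-bonded O carries H (OX2H1, not H0).
(B) has a primary amide (-C(=O)NH2) but the carbonyl is bonded to N, not to an O-C linkage.
(C) has a primary amide (-C(=O)NH2) but the carbonyl is bonded to N, not to an O-C linkage.
(D) contains a methyl-ester group (-C(=O)OCH3), which satisfies every atom and bond constraint.
So the answer is (D).

D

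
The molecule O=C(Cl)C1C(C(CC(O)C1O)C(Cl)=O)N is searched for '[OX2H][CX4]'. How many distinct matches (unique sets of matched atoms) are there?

2

[OX2H][CX4] is the SMARTS for an aliphatic alcohol: a hydroxyl oxygen bound to an sp3 (X4) carbon.
The molecule carries 2 separate instances of a hydroxyl group (-OH) meeting every constraint; each maps to a distinct set of atoms, giving 2 matches.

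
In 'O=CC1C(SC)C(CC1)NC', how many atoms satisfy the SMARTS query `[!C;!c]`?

3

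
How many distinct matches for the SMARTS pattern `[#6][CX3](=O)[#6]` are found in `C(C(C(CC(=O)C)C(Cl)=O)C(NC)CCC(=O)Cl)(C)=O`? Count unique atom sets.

2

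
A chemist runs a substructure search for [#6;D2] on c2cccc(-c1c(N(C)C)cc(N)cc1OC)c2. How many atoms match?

Check the 18 heavy atoms by environment: 5× c (aromatic, D3) → no; 7× c (aromatic, D2) → match; 1× N (D1) → no; 1× O (D2) → no; 3× C (D1) → no; 1× N (D3) → no.
That gives 7 matching atoms.

7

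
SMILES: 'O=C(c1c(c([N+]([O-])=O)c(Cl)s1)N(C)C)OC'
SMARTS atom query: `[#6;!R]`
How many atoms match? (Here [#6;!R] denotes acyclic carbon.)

4

Check the 16 heavy atoms by environment: 1× s (aromatic, in 5-ring) → no; 4× c (aromatic, in 5-ring) → no; 4× C (acyclic) → match; 3× O (acyclic) → no; 1× N (acyclic) → no; 1× N (charge +1, acyclic) → no; 1× O (charge -1, acyclic) → no; 1× Cl (acyclic) → no.
That gives 4 matching atoms.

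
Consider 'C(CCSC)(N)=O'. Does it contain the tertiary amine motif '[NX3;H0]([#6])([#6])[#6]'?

No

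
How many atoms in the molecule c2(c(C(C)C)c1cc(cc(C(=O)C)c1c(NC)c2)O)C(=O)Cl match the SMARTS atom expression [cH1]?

3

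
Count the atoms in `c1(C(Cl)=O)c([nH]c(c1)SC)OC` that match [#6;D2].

Check the 12 heavy atoms by environment: 1× n (aromatic, D2) → no; 3× c (aromatic, D3) → no; 1× c (aromatic, D2) → match; 1× S (D2) → no; 2× C (D1) → no; 1× O (D2) → no; 1× C (D3) → no; 1× O (D1) → no; 1× Cl (D1) → no.
That gives 1 matching atom.

1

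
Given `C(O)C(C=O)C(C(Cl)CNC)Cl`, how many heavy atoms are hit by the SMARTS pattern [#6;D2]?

3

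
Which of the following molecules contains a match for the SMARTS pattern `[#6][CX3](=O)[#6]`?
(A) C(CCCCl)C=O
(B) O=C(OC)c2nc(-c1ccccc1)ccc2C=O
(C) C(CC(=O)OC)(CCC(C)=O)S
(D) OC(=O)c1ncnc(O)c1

[#6][CX3](=O)[#6] describes a carbonyl carbon (no H) flanked by two carbons (a ketone).
(A) has an aldehyde (-CHO) but the carbonyl carbon has H1, so it is not flanked by two carbons.
(B) has a methyl-ester group (-C(=O)OCH3) but one neighbour of the carbonyl carbon is O, not C.
(C) contains an acetyl/ketone group (-C(=O)CH3), which satisfies every atom and bond constraint.
(D) has a carboxylic acid group (-C(=O)OH) but one neighbour of the carbonyl carbon is O, not C.
So the answer is (C).

C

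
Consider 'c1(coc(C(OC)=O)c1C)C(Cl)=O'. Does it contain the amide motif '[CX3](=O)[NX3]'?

The pattern [CX3](=O)[NX3] describes a carbonyl carbon bonded to a trivalent nitrogen — an amide.
The closest candidate here is a methyl-ester group (-C(=O)OCH3), but the carbonyl is bonded to O, not to an NX3 nitrogen. No other fragment satisfies the full query, so there is no match.

No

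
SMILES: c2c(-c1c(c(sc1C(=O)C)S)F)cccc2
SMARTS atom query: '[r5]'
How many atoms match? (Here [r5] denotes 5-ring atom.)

The query [r5] means: r5 matches atoms in a five-membered ring.
Check the 16 heavy atoms by environment: 1× s (aromatic, in 5-ring) → match; 4× c (aromatic, in 5-ring) → match; 1× S (acyclic) → no; 2× C (acyclic) → no; 1× O (acyclic) → no; 1× F (acyclic) → no; 6× c (aromatic, in 6-ring) → no.
Summing the matching environments: 1 + 4 = 5 matching atoms.

5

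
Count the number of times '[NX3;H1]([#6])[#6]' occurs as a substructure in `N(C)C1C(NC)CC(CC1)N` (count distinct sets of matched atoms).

[NX3;H1]([#6])[#6] is the SMARTS for a secondary amine: a trivalent nitrogen with one H, bonded to two carbons.
The molecule carries 2 separate instances of an N-methylamino group (-NHCH3) meeting every constraint; each maps to a distinct set of atoms, giving 2 matches.

2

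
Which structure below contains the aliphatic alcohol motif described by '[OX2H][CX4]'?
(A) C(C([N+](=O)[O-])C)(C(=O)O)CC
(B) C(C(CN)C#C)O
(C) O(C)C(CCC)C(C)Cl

B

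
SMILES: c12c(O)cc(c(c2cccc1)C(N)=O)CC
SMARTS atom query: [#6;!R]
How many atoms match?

3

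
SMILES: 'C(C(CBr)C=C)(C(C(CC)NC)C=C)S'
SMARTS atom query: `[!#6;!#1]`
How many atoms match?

The query [!#6;!#1] means: not carbon and not hydrogen — any heteroatom.
Check the 15 heavy atoms by environment: 12× C → no; 1× Br → match; 1× S → match; 1× N → match.
Summing the matching environments: 1 + 1 + 1 = 3 matching atoms.

3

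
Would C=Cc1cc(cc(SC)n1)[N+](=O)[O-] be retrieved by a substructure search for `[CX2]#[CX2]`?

No

The pattern [CX2]#[CX2] describes a carbon-carbon triple bond — an alkyne.
The closest candidate here is a vinyl group (-CH=CH2), but the C=C is a double bond; both carbons are CX3, not CX2. No other fragment satisfies the full query, so there is no match.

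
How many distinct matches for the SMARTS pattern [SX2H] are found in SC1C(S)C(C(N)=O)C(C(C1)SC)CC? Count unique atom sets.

[SX2H] is the SMARTS for a thiol: an aliphatic sulfur with two connections, one being H.
The molecule carries 2 separate instances of a thiol (-SH) meeting every constraint; each maps to a distinct set of atoms, giving 2 matches.

2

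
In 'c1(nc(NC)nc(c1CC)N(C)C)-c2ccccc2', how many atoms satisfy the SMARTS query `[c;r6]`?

10

The query [c;r6] means: aromatic carbon that belongs to a six-membered ring.
Check the 19 heavy atoms by environment: 2× n (aromatic, in 6-ring) → no; 10× c (aromatic, in 6-ring) → match; 5× C (acyclic) → no; 2× N (acyclic) → no.
That gives 10 matching atoms.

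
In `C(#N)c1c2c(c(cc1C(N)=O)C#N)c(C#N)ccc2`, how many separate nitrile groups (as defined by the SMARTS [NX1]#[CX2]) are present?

[NX1]#[CX2] is the SMARTS for a nitrile: a nitrogen triple-bonded to a two-connected carbon.
The molecule carries 3 separate instances of a nitrile (-C#N) meeting every constraint; each maps to a distinct set of atoms, giving 3 matches.

3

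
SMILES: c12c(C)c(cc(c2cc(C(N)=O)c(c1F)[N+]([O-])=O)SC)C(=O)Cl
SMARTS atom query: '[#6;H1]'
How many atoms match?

The query [#6;H1] means: any carbon bearing exactly one hydrogen.
Check the 23 heavy atoms by environment: 8× c (aromatic, H0) → no; 2× c (aromatic, H1) → match; 2× C (H0) → no; 3× O (H0) → no; 1× N (H2) → no; 1× N (charge +1, H0) → no; 1× O (charge -1, H0) → no; 1× F (H0) → no; 1× S (H0) → no; 2× C (H3) → no; 1× Cl (H0) → no.
That gives 2 matching atoms.

2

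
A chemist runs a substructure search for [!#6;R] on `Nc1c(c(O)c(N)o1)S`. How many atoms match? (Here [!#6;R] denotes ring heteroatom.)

1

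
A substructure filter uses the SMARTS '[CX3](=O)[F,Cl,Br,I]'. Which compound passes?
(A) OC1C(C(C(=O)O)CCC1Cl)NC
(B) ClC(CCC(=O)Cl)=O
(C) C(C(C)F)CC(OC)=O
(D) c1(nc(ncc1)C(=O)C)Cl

B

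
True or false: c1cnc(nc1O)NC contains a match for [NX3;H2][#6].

False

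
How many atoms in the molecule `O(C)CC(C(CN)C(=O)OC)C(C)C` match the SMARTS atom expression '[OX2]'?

2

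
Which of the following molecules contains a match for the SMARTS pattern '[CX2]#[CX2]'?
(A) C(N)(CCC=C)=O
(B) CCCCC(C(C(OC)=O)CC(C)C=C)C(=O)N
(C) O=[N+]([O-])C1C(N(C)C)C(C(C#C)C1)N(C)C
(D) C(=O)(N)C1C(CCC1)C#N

C

[CX2]#[CX2] describes a carbon-carbon triple bond (an alkyne).
(A) has a vinyl group (-CH=CH2) but the C=C is a double bond; both carbons are CX3, not CX2.
(B) has a vinyl group (-CH=CH2) but the C=C is a double bond; both carbons are CX3, not CX2.
(C) contains an ethynyl group (-C#CH), which satisfies every atom and bond constraint.
(D) has a nitrile (-C#N) but the triple bond is C#N, not C#C.
So the answer is (C).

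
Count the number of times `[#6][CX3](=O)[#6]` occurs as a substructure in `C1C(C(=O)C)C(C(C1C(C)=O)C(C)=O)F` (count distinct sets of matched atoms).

3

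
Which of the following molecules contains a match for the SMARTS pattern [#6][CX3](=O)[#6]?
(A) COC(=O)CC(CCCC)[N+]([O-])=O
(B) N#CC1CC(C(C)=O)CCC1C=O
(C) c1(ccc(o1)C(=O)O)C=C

[#6][CX3](=O)[#6] describes a carbonyl carbon (no H) flanked by two carbons (a ketone).
(A) has a methyl-ester group (-C(=O)OCH3) but one neighbour of the carbonyl carbon is O, not C.
(B) contains an acetyl/ketone group (-C(=O)CH3), which satisfies every atom and bond constraint.
(C) has a carboxylic acid group (-C(=O)OH) but one neighbour of the carbonyl carbon is O, not C.
So the answer is (B).

B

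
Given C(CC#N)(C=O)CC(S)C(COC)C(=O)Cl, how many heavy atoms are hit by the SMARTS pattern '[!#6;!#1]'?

6

Check the 16 heavy atoms by environment: 10× C → no; 3× O → match; 1× S → match; 1× N → match; 1× Cl → match.
Summing the matching environments: 3 + 1 + 1 + 1 = 6 matching atoms.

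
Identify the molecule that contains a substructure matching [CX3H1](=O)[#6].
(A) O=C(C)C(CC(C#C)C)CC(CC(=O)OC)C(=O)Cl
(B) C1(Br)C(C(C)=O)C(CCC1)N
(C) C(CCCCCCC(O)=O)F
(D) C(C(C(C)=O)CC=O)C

D

[CX3H1](=O)[#6] describes an sp2 carbon with one H, double-bonded to O and single-bonded to carbon (an aldehyde).
(A) has an acetyl/ketone group (-C(=O)CH3) but the carbonyl carbon has H0 (two carbon neighbours), not H1.
(B) has an acetyl/ketone group (-C(=O)CH3) but the carbonyl carbon has H0 (two carbon neighbours), not H1.
(C) has a carboxylic acid group (-C(=O)OH) but the carbonyl carbon has H0 and is bonded to O, not H1.
(D) contains an aldehyde (-CHO), which satisfies every atom and bond constraint.
So the answer is (D).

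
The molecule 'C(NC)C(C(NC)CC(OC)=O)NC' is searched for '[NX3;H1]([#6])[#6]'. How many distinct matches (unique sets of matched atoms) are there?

3

[NX3;H1]([#6])[#6] is the SMARTS for a secondary amine: a trivalent nitrogen with one H, bonded to two carbons.
The molecule carries 3 separate instances of an N-methylamino group (-NHCH3) meeting every constraint; each maps to a distinct set of atoms, giving 3 matches.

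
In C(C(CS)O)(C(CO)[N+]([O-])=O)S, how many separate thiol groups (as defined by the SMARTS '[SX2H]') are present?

2

[SX2H] is the SMARTS for a thiol: an aliphatic sulfur with two connections, one being H.
The molecule carries 2 separate instances of a thiol (-SH) meeting every constraint; each maps to a distinct set of atoms, giving 2 matches.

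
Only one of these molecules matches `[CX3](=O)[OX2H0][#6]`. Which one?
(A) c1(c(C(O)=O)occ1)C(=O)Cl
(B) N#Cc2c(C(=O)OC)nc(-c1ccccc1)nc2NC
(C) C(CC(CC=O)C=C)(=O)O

B

[CX3](=O)[OX2H0][#6] describes a carbonyl carbon bonded to an oxygen that is itself bonded to carbon (no H on that O) (an ester).
(A) has a carboxylic acid group (-C(=O)OH) but the singly-bonded O carries H (OX2H1, not H0).
(B) contains a methyl-ester group (-C(=O)OCH3), which satisfies every atom and bond constraint.
(C) has a carboxylic acid group (-C(=O)OH) but the singly-bonded O carries H (OX2H1, not H0).
So the answer is (B).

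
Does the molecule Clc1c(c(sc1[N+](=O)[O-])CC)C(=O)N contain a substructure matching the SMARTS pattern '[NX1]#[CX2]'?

The pattern [NX1]#[CX2] describes a nitrogen triple-bonded to a two-connected carbon — a nitrile.
The closest candidate here is a primary amide (-C(=O)NH2), but the nitrogen is NX3, not NX1. No other fragment satisfies the full query, so there is no match.

No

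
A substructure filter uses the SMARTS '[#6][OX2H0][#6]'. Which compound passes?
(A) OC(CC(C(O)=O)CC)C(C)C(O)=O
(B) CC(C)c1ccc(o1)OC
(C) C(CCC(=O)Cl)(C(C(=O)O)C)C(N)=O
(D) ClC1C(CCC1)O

[#6][OX2H0][#6] describes an aliphatic oxygen bridging two carbons with no H on the oxygen (an ether).
(A) has a carboxylic acid group (-C(=O)OH) but the -OH oxygen has H1; the =O is OX1, not OX2.
(B) contains a methoxy ether (-OCH3), which satisfies every atom and bond constraint.
(C) has a carboxylic acid group (-C(=O)OH) but the -OH oxygen has H1; the =O is OX1, not OX2.
(D) has a hydroxyl group (-OH) but the oxygen has H1, not H0 bridging two carbons.
So the answer is (B).

B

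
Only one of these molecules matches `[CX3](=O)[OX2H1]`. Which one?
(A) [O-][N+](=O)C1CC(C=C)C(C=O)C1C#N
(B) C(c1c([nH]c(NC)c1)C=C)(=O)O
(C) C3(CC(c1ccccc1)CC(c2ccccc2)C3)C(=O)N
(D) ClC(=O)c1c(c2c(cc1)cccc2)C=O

B

[CX3](=O)[OX2H1] describes an sp2 carbon double-bonded to O and single-bonded to an -OH oxygen (a carboxylic acid).
(A) has an aldehyde (-CHO) but there is no singly-bonded oxygen on the carbonyl carbon.
(B) contains a carboxylic acid group (-C(=O)OH), which satisfies every atom and bond constraint.
(C) has a primary amide (-C(=O)NH2) but the carbonyl is bonded to N, not to an -OH oxygen.
(D) has an aldehyde (-CHO) but there is no singly-bonded oxygen on the carbonyl carbon.
So the answer is (B).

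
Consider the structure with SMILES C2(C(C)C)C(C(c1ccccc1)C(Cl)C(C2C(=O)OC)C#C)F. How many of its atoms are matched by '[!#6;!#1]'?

4

The query [!#6;!#1] means: not carbon and not hydrogen — any heteroatom.
Check the 23 heavy atoms by environment: 13× C → no; 6× c (aromatic) → no; 2× O → match; 1× Cl → match; 1× F → match.
Summing the matching environments: 2 + 1 + 1 = 4 matching atoms.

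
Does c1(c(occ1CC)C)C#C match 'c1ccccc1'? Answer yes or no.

No

The pattern c1ccccc1 describes six aromatic carbons in a ring — a benzene ring.
The closest candidate here is a methyl group (-CH3), but no six-membered all-carbon aromatic ring is present. No other fragment satisfies the full query, so there is no match.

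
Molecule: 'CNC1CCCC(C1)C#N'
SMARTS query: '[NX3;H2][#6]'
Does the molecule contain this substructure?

No

The pattern [NX3;H2][#6] describes a trivalent nitrogen with two H attached to carbon — a primary amine.
The closest candidate here is an N-methylamino group (-NHCH3), but the nitrogen bears two carbons and only one H (H1), not H2. No other fragment satisfies the full query, so there is no match.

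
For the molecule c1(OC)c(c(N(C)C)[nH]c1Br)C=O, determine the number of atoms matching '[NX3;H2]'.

0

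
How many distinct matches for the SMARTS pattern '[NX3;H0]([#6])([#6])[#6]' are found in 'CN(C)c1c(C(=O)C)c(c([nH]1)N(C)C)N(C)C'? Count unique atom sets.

[NX3;H0]([#6])([#6])[#6] is the SMARTS for a tertiary amine: a trivalent nitrogen with no H, bonded to three carbons.
The molecule carries 3 separate instances of a dimethylamino group (-N(CH3)2) meeting every constraint; each maps to a distinct set of atoms, giving 3 matches.

3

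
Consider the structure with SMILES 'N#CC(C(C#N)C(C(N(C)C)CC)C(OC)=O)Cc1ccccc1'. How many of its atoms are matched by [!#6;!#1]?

5

Check the 24 heavy atoms by environment: 13× C → no; 6× c (aromatic) → no; 2× O → match; 3× N → match.
Summing the matching environments: 2 + 3 = 5 matching atoms.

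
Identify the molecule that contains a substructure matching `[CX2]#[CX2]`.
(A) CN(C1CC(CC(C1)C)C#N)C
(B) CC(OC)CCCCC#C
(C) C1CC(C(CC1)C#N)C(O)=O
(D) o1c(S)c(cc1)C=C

[CX2]#[CX2] describes a carbon-carbon triple bond (an alkyne).
(A) has a nitrile (-C#N) but the triple bond is C#N, not C#C.
(B) contains an ethynyl group (-C#CH), which satisfies every atom and bond constraint.
(C) has a nitrile (-C#N) but the triple bond is C#N, not C#C.
(D) has a vinyl group (-CH=CH2) but the C=C is a double bond; both carbons are CX3, not CX2.
So the answer is (B).

B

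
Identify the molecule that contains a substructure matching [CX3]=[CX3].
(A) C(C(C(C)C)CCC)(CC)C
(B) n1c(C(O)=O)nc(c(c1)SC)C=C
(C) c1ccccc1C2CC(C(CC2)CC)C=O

B

[CX3]=[CX3] describes a non-aromatic C=C double bond between two sp2 carbons (an alkene).
(A) has an ethyl group (-CH2CH3) but its C-C bond is a single bond between CX4 carbons, not CX3=CX3.
(B) contains a vinyl group (-CH=CH2), which satisfies every atom and bond constraint.
(C) has an ethyl group (-CH2CH3) but its C-C bond is a single bond between CX4 carbons, not CX3=CX3.
So the answer is (B).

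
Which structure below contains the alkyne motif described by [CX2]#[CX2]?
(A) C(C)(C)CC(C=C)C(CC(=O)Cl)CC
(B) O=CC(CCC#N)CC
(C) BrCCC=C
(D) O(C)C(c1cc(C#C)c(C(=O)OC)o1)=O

[CX2]#[CX2] describes a carbon-carbon triple bond (an alkyne).
(A) has a vinyl group (-CH=CH2) but the C=C is a double bond; both carbons are CX3, not CX2.
(B) has a nitrile (-C#N) but the triple bond is C#N, not C#C.
(C) has a vinyl group (-CH=CH2) but the C=C is a double bond; both carbons are CX3, not CX2.
(D) contains an ethynyl group (-C#CH), which satisfies every atom and bond constraint.
So the answer is (D).

D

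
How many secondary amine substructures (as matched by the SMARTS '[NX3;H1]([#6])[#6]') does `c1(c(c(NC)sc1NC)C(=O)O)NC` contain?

[NX3;H1]([#6])[#6] is the SMARTS for a secondary amine: a trivalent nitrogen with one H, bonded to two carbons.
The molecule carries 3 separate instances of an N-methylamino group (-NHCH3) meeting every constraint; each maps to a distinct set of atoms, giving 3 matches.

3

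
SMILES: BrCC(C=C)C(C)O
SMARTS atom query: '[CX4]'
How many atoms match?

Check the 8 heavy atoms by environment: 4× C (X4) → match; 2× C (X3) → no; 1× O (X2) → no; 1× Br (X1) → no.
That gives 4 matching atoms.

4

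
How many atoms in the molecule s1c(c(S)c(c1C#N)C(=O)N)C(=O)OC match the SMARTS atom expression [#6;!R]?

4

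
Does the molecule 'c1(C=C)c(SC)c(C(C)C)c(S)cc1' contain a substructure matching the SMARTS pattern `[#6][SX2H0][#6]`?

The pattern [#6][SX2H0][#6] describes an aliphatic sulfur bridging two carbons with no H on the sulfur — a thioether.
The molecule carries a methylthio ether (-SCH3), whose atoms satisfy every constraint of the query, so the pattern matches.

Yes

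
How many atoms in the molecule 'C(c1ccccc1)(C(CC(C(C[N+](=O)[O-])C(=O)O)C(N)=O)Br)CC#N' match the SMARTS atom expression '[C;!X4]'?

3

The query [C;!X4] means: aliphatic carbon that does not have four total connections.
Check the 25 heavy atoms by environment: 7× C (X4) → no; 1× Br (X1) → no; 6× c (aromatic, X3) → no; 1× C (X2) → match; 1× N (X1) → no; 1× N (charge +1, X3) → no; 1× O (charge -1, X1) → no; 3× O (X1) → no; 2× C (X3) → match; 1× O (X2) → no; 1× N (X3) → no.
Summing the matching environments: 1 + 2 = 3 matching atoms.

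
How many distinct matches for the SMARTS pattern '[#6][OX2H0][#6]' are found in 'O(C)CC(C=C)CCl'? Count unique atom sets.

[#6][OX2H0][#6] is the SMARTS for an ether: an aliphatic oxygen bridging two carbons with no H on the oxygen.
Exactly one fragment in the molecule meets all constraints, giving 1 match.

1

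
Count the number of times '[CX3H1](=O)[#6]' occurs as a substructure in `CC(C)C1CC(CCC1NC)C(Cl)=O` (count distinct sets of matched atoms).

0

[CX3H1](=O)[#6] is the SMARTS for an aldehyde: an sp2 carbon with one H, double-bonded to O and single-bonded to carbon.
No fragment in the molecule satisfies every constraint, giving 0 matches.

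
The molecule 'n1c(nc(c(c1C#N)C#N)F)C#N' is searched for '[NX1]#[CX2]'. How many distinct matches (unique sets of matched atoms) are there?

3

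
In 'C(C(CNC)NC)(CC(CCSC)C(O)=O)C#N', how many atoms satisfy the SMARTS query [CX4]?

10

The query [CX4] means: C with X4: aliphatic carbon with exactly 4 total connections (bonds + H).
Check the 18 heavy atoms by environment: 10× C (X4) → match; 1× S (X2) → no; 2× N (X3) → no; 1× C (X3) → no; 1× O (X1) → no; 1× O (X2) → no; 1× C (X2) → no; 1× N (X1) → no.
That gives 10 matching atoms.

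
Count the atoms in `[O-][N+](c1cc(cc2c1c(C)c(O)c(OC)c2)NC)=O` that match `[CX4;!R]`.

3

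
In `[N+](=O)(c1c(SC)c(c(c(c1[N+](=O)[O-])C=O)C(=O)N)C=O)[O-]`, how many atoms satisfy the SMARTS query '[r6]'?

The query [r6] means: r6 matches atoms in a six-membered ring.
Check the 21 heavy atoms by environment: 6× c (aromatic, in 6-ring) → match; 4× C (acyclic) → no; 5× O (acyclic) → no; 2× N (charge +1, acyclic) → no; 2× O (charge -1, acyclic) → no; 1× N (acyclic) → no; 1× S (acyclic) → no.
That gives 6 matching atoms.

6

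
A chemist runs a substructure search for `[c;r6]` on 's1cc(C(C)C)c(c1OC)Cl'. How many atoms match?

0

The query [c;r6] means: aromatic carbon that belongs to a six-membered ring.
Check the 11 heavy atoms by environment: 1× s (aromatic, in 5-ring) → no; 4× c (aromatic, in 5-ring) → no; 4× C (acyclic) → no; 1× O (acyclic) → no; 1× Cl (acyclic) → no.
No environment satisfies the query, so 0 matching atoms.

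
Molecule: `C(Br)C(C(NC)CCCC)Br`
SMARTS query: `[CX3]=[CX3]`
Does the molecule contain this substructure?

The pattern [CX3]=[CX3] describes a non-aromatic C=C double bond between two sp2 carbons — an alkene.
The closest candidate here is an ethyl group (-CH2CH3), but its C-C bond is a single bond between CX4 carbons, not CX3=CX3. No other fragment satisfies the full query, so there is no match.

No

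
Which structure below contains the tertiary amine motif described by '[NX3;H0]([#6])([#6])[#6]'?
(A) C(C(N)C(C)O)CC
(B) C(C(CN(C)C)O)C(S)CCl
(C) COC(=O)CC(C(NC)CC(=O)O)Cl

B

[NX3;H0]([#6])([#6])[#6] describes a trivalent nitrogen with no H, bonded to three carbons (a tertiary amine).
(A) has a primary amino group (-NH2) but the nitrogen has H2, not H0 with three carbons.
(B) contains a dimethylamino group (-N(CH3)2), which satisfies every atom and bond constraint.
(C) has an N-methylamino group (-NHCH3) but the nitrogen still has one H (H1), not H0.
So the answer is (B).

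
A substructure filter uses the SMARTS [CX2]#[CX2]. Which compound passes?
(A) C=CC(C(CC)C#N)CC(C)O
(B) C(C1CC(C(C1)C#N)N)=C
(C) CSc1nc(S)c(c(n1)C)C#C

C

[CX2]#[CX2] describes a carbon-carbon triple bond (an alkyne).
(A) has a vinyl group (-CH=CH2) but the C=C is a double bond; both carbons are CX3, not CX2.
(B) has a vinyl group (-CH=CH2) but the C=C is a double bond; both carbons are CX3, not CX2.
(C) contains an ethynyl group (-C#CH), which satisfies every atom and bond constraint.
So the answer is (C).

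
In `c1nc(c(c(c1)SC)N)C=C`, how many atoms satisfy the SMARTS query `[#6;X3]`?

7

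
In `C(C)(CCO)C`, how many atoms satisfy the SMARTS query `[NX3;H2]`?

0

Check the 6 heavy atoms by environment: 2× C (H2, X4) → no; 1× O (H1, X2) → no; 1× C (H1, X4) → no; 2× C (H3, X4) → no.
No environment satisfies the query, so 0 matching atoms.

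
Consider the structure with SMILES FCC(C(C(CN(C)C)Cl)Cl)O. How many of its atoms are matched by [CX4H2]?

2

Check the 12 heavy atoms by environment: 2× C (H2, X4) → match; 3× C (H1, X4) → no; 1× N (H0, X3) → no; 2× C (H3, X4) → no; 1× F (H0, X1) → no; 2× Cl (H0, X1) → no; 1× O (H1, X2) → no.
That gives 2 matching atoms.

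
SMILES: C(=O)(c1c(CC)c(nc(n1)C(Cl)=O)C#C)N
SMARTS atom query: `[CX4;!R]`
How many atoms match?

2

The query [CX4;!R] means: aliphatic carbon with four total connections, not in a ring.
Check the 16 heavy atoms by environment: 2× n (aromatic, X2, in 6-ring) → no; 4× c (aromatic, X3, in 6-ring) → no; 2× C (X3, acyclic) → no; 2× O (X1, acyclic) → no; 1× N (X3, acyclic) → no; 1× Cl (X1, acyclic) → no; 2× C (X2, acyclic) → no; 2× C (X4, acyclic) → match.
That gives 2 matching atoms.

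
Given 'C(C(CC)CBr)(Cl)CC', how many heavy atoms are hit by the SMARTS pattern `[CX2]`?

0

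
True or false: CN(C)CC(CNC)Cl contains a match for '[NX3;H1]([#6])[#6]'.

The pattern [NX3;H1]([#6])[#6] describes a trivalent nitrogen with one H, bonded to two carbons — a secondary amine.
The molecule carries an N-methylamino group (-NHCH3), whose atoms satisfy every constraint of the query, so the pattern matches.

True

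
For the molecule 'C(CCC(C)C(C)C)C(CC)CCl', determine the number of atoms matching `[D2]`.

Check the 13 heavy atoms by environment: 5× C (D2) → match; 3× C (D3) → no; 4× C (D1) → no; 1× Cl (D1) → no.
That gives 5 matching atoms.

5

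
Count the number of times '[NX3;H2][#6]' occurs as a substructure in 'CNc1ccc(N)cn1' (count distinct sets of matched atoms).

1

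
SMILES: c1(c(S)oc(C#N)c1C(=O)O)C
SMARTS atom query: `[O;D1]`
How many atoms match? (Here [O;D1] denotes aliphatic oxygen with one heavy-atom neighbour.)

2

Check the 12 heavy atoms by environment: 1× o (aromatic, D2) → no; 4× c (aromatic, D3) → no; 1× C (D3) → no; 2× O (D1) → match; 1× C (D1) → no; 1× C (D2) → no; 1× N (D1) → no; 1× S (D1) → no.
That gives 2 matching atoms.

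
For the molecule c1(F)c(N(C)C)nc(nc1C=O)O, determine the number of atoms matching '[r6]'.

The query [r6] means: r6 matches atoms in a six-membered ring.
Check the 13 heavy atoms by environment: 2× n (aromatic, in 6-ring) → match; 4× c (aromatic, in 6-ring) → match; 1× N (acyclic) → no; 3× C (acyclic) → no; 2× O (acyclic) → no; 1× F (acyclic) → no.
Summing the matching environments: 2 + 4 = 6 matching atoms.

6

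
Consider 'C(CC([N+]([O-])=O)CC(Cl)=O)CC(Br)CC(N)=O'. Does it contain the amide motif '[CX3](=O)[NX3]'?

The pattern [CX3](=O)[NX3] describes a carbonyl carbon bonded to a trivalent nitrogen — an amide.
The molecule carries a primary amide (-C(=O)NH2), whose atoms satisfy every constraint of the query, so the pattern matches.

Yes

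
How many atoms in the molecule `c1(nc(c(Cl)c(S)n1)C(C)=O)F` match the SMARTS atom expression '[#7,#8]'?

3

The query [#7,#8] means: nitrogen or oxygen (comma = OR).
Check the 12 heavy atoms by environment: 2× n (aromatic) → match; 4× c (aromatic) → no; 1× Cl → no; 1× F → no; 2× C → no; 1× O → match; 1× S → no.
Summing the matching environments: 2 + 1 = 3 matching atoms.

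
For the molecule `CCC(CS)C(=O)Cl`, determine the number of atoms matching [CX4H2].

2

The query [CX4H2] means: sp3 carbon (X4) with exactly two hydrogens.
Check the 8 heavy atoms by environment: 2× C (H2, X4) → match; 1× C (H1, X4) → no; 1× C (H3, X4) → no; 1× C (H0, X3) → no; 1× O (H0, X1) → no; 1× Cl (H0, X1) → no; 1× S (H1, X2) → no.
That gives 2 matching atoms.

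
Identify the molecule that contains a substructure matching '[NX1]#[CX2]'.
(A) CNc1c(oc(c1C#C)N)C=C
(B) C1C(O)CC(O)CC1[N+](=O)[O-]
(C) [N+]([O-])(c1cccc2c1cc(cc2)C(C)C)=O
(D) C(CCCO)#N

D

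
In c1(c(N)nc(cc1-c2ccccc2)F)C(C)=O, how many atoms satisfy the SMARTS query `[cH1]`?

6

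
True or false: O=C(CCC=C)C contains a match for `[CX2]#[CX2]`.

The pattern [CX2]#[CX2] describes a carbon-carbon triple bond — an alkyne.
The closest candidate here is a vinyl group (-CH=CH2), but the C=C is a double bond; both carbons are CX3, not CX2. No other fragment satisfies the full query, so there is no match.

False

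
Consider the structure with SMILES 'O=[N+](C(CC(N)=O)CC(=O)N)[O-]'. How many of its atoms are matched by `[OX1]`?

4

The query [OX1] means: aliphatic oxygen with one total connection — typically a carbonyl =O or an oxide.
Check the 12 heavy atoms by environment: 3× C (X4) → no; 1× N (charge +1, X3) → no; 1× O (charge -1, X1) → match; 3× O (X1) → match; 2× C (X3) → no; 2× N (X3) → no.
Summing the matching environments: 1 + 3 = 4 matching atoms.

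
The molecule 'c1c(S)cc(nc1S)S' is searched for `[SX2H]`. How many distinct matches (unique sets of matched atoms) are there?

3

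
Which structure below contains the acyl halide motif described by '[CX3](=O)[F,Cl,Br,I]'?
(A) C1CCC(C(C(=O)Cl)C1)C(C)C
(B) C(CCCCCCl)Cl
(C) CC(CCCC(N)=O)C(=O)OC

[CX3](=O)[F,Cl,Br,I] describes a carbonyl carbon bonded to a halogen (an acyl halide).
(A) contains an acyl chloride (-C(=O)Cl), which satisfies every atom and bond constraint.
(B) has a chloro substituent but the Cl is not on a carbonyl carbon.
(C) has a methyl-ester group (-C(=O)OCH3) but the carbonyl is bonded to -O-C, not to a halogen.
So the answer is (A).

A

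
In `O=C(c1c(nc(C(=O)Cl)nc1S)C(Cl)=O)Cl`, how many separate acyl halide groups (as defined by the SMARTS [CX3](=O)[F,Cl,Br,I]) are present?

3

[CX3](=O)[F,Cl,Br,I] is the SMARTS for an acyl halide: a carbonyl carbon bonded to a halogen.
The molecule carries 3 separate instances of an acyl chloride (-C(=O)Cl) meeting every constraint; each maps to a distinct set of atoms, giving 3 matches.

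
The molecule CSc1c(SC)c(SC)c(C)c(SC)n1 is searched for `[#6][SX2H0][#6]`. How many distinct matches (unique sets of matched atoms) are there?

[#6][SX2H0][#6] is the SMARTS for a thioether: an aliphatic sulfur bridging two carbons with no H on the sulfur.
The molecule carries 4 separate instances of a methylthio ether (-SCH3) meeting every constraint; each maps to a distinct set of atoms, giving 4 matches.

4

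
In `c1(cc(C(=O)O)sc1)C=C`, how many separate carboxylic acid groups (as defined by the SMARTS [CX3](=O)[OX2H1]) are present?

1

[CX3](=O)[OX2H1] is the SMARTS for a carboxylic acid: an sp2 carbon double-bonded to O and single-bonded to an -OH oxygen.
Exactly one fragment in the molecule meets all constraints, giving 1 match.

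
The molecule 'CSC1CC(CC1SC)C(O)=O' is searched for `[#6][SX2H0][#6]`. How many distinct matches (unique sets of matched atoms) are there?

[#6][SX2H0][#6] is the SMARTS for a thioether: an aliphatic sulfur bridging two carbons with no H on the sulfur.
The molecule carries 2 separate instances of a methylthio ether (-SCH3) meeting every constraint; each maps to a distinct set of atoms, giving 2 matches.

2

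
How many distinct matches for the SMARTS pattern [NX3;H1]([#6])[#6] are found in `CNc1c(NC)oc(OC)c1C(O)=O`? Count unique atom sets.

[NX3;H1]([#6])[#6] is the SMARTS for a secondary amine: a trivalent nitrogen with one H, bonded to two carbons.
The molecule carries 2 separate instances of an N-methylamino group (-NHCH3) meeting every constraint; each maps to a distinct set of atoms, giving 2 matches.

2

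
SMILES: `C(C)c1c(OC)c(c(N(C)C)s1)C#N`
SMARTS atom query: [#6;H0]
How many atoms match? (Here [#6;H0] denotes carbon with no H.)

Check the 14 heavy atoms by environment: 1× s (aromatic, H0) → no; 4× c (aromatic, H0) → match; 1× C (H0) → match; 2× N (H0) → no; 1× C (H2) → no; 4× C (H3) → no; 1× O (H0) → no.
Summing the matching environments: 4 + 1 = 5 matching atoms.

5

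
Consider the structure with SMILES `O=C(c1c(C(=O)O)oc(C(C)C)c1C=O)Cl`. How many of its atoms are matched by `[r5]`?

5

Check the 16 heavy atoms by environment: 1× o (aromatic, in 5-ring) → match; 4× c (aromatic, in 5-ring) → match; 6× C (acyclic) → no; 4× O (acyclic) → no; 1× Cl (acyclic) → no.
Summing the matching environments: 1 + 4 = 5 matching atoms.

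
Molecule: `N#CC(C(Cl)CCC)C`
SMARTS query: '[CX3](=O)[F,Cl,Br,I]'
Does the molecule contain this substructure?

No

The pattern [CX3](=O)[F,Cl,Br,I] describes a carbonyl carbon bonded to a halogen — an acyl halide.
The closest candidate here is a chloro substituent, but the Cl is not on a carbonyl carbon. No other fragment satisfies the full query, so there is no match.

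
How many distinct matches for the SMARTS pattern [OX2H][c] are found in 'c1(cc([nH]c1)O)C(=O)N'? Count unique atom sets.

[OX2H][c] is the SMARTS for a phenol: a hydroxyl oxygen attached to an aromatic carbon.
Exactly one fragment in the molecule meets all constraints, giving 1 match.

1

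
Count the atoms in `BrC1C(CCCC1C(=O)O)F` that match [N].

The query [N] means: uppercase N matches aliphatic (non-aromatic) nitrogen only.
Check the 11 heavy atoms by environment: 7× C → no; 2× O → no; 1× Br → no; 1× F → no.
No environment satisfies the query, so 0 matching atoms.

0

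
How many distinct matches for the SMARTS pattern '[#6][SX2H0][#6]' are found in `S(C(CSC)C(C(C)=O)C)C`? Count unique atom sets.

2

[#6][SX2H0][#6] is the SMARTS for a thioether: an aliphatic sulfur bridging two carbons with no H on the sulfur.
The molecule carries 2 separate instances of a methylthio ether (-SCH3) meeting every constraint; each maps to a distinct set of atoms, giving 2 matches.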